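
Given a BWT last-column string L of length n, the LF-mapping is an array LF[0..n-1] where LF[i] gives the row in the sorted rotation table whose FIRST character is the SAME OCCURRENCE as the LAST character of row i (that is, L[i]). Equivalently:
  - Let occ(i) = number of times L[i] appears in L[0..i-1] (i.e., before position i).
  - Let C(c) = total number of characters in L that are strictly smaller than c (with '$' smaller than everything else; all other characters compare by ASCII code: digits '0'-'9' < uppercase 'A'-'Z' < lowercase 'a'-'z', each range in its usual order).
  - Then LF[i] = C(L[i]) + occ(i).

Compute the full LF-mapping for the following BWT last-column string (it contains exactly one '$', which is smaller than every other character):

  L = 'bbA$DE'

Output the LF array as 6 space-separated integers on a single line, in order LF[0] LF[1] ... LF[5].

Char counts: '$':1, 'A':1, 'D':1, 'E':1, 'b':2
C (first-col start): C('$')=0, C('A')=1, C('D')=2, C('E')=3, C('b')=4
L[0]='b': occ=0, LF[0]=C('b')+0=4+0=4
L[1]='b': occ=1, LF[1]=C('b')+1=4+1=5
L[2]='A': occ=0, LF[2]=C('A')+0=1+0=1
L[3]='$': occ=0, LF[3]=C('$')+0=0+0=0
L[4]='D': occ=0, LF[4]=C('D')+0=2+0=2
L[5]='E': occ=0, LF[5]=C('E')+0=3+0=3

Answer: 4 5 1 0 2 3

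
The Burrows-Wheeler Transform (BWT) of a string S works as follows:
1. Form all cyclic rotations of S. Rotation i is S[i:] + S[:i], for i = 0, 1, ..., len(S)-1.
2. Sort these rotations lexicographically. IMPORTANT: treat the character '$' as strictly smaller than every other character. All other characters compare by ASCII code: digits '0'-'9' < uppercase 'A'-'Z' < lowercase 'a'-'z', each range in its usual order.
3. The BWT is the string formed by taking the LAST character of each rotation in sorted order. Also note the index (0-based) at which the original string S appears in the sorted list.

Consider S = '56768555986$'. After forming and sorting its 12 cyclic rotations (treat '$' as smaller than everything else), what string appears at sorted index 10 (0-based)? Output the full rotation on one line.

Answer: 86$567685559

Derivation:
All 12 rotations (rotation i = S[i:]+S[:i]):
  rot[0] = 56768555986$
  rot[1] = 6768555986$5
  rot[2] = 768555986$56
  rot[3] = 68555986$567
  rot[4] = 8555986$5676
  rot[5] = 555986$56768
  rot[6] = 55986$567685
  rot[7] = 5986$5676855
  rot[8] = 986$56768555
  rot[9] = 86$567685559
  rot[10] = 6$5676855598
  rot[11] = $56768555986
Sorted (with $ < everything):
  sorted[0] = $56768555986
  sorted[1] = 555986$56768
  sorted[2] = 55986$567685
  sorted[3] = 56768555986$
  sorted[4] = 5986$5676855
  sorted[5] = 6$5676855598
  sorted[6] = 6768555986$5
  sorted[7] = 68555986$567
  sorted[8] = 768555986$56
  sorted[9] = 8555986$5676
  sorted[10] = 86$567685559
  sorted[11] = 986$56768555
sorted[10] = 86$567685559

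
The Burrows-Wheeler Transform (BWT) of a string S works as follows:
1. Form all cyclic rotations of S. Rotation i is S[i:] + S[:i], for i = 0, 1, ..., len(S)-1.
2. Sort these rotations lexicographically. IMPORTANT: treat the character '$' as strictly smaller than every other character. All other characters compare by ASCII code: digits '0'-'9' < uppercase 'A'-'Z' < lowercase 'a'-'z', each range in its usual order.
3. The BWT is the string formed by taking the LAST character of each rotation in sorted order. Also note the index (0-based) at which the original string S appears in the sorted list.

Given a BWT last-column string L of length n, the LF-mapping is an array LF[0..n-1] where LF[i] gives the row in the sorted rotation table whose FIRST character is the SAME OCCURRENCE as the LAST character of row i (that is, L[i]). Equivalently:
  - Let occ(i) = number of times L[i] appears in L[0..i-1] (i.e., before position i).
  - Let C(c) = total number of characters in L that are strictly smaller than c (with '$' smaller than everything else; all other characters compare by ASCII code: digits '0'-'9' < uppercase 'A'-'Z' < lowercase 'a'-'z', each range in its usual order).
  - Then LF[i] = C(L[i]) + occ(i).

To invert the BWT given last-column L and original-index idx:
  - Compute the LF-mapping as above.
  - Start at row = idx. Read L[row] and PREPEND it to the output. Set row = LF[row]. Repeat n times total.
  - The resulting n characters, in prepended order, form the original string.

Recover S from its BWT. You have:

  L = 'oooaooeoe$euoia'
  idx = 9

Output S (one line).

LF mapping: 7 8 9 1 10 11 3 12 4 0 5 14 13 6 2
Walk LF starting at row 9, prepending L[row]:
  step 1: row=9, L[9]='$', prepend. Next row=LF[9]=0
  step 2: row=0, L[0]='o', prepend. Next row=LF[0]=7
  step 3: row=7, L[7]='o', prepend. Next row=LF[7]=12
  step 4: row=12, L[12]='o', prepend. Next row=LF[12]=13
  step 5: row=13, L[13]='i', prepend. Next row=LF[13]=6
  step 6: row=6, L[6]='e', prepend. Next row=LF[6]=3
  step 7: row=3, L[3]='a', prepend. Next row=LF[3]=1
  step 8: row=1, L[1]='o', prepend. Next row=LF[1]=8
  step 9: row=8, L[8]='e', prepend. Next row=LF[8]=4
  step 10: row=4, L[4]='o', prepend. Next row=LF[4]=10
  step 11: row=10, L[10]='e', prepend. Next row=LF[10]=5
  step 12: row=5, L[5]='o', prepend. Next row=LF[5]=11
  step 13: row=11, L[11]='u', prepend. Next row=LF[11]=14
  step 14: row=14, L[14]='a', prepend. Next row=LF[14]=2
  step 15: row=2, L[2]='o', prepend. Next row=LF[2]=9
Reversed output: oauoeoeoaeiooo$

Answer: oauoeoeoaeiooo$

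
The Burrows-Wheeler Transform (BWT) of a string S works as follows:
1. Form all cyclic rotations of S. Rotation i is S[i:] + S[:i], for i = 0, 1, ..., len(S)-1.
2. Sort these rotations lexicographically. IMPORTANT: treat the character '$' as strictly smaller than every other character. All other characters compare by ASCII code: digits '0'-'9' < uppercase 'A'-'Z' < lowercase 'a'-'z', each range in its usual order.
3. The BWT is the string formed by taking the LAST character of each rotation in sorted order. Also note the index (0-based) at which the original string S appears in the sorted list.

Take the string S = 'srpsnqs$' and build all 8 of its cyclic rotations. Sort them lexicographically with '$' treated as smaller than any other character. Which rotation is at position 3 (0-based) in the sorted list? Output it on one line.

Answer: qs$srpsn

Derivation:
All 8 rotations (rotation i = S[i:]+S[:i]):
  rot[0] = srpsnqs$
  rot[1] = rpsnqs$s
  rot[2] = psnqs$sr
  rot[3] = snqs$srp
  rot[4] = nqs$srps
  rot[5] = qs$srpsn
  rot[6] = s$srpsnq
  rot[7] = $srpsnqs
Sorted (with $ < everything):
  sorted[0] = $srpsnqs
  sorted[1] = nqs$srps
  sorted[2] = psnqs$sr
  sorted[3] = qs$srpsn
  sorted[4] = rpsnqs$s
  sorted[5] = s$srpsnq
  sorted[6] = snqs$srp
  sorted[7] = srpsnqs$
sorted[3] = qs$srpsn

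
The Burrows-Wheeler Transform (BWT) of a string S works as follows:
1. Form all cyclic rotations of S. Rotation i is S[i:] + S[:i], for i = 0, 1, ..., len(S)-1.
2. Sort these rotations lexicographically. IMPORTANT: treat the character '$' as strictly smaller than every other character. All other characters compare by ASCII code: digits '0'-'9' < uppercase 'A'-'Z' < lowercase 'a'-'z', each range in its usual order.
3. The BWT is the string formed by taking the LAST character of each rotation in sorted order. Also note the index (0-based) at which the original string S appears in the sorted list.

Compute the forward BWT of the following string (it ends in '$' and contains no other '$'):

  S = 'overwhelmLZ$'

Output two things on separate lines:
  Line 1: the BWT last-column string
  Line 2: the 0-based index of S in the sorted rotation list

All 12 rotations (rotation i = S[i:]+S[:i]):
  rot[0] = overwhelmLZ$
  rot[1] = verwhelmLZ$o
  rot[2] = erwhelmLZ$ov
  rot[3] = rwhelmLZ$ove
  rot[4] = whelmLZ$over
  rot[5] = helmLZ$overw
  rot[6] = elmLZ$overwh
  rot[7] = lmLZ$overwhe
  rot[8] = mLZ$overwhel
  rot[9] = LZ$overwhelm
  rot[10] = Z$overwhelmL
  rot[11] = $overwhelmLZ
Sorted (with $ < everything):
  sorted[0] = $overwhelmLZ  (last char: 'Z')
  sorted[1] = LZ$overwhelm  (last char: 'm')
  sorted[2] = Z$overwhelmL  (last char: 'L')
  sorted[3] = elmLZ$overwh  (last char: 'h')
  sorted[4] = erwhelmLZ$ov  (last char: 'v')
  sorted[5] = helmLZ$overw  (last char: 'w')
  sorted[6] = lmLZ$overwhe  (last char: 'e')
  sorted[7] = mLZ$overwhel  (last char: 'l')
  sorted[8] = overwhelmLZ$  (last char: '$')
  sorted[9] = rwhelmLZ$ove  (last char: 'e')
  sorted[10] = verwhelmLZ$o  (last char: 'o')
  sorted[11] = whelmLZ$over  (last char: 'r')
Last column: ZmLhvwel$eor
Original string S is at sorted index 8

Answer: ZmLhvwel$eor
8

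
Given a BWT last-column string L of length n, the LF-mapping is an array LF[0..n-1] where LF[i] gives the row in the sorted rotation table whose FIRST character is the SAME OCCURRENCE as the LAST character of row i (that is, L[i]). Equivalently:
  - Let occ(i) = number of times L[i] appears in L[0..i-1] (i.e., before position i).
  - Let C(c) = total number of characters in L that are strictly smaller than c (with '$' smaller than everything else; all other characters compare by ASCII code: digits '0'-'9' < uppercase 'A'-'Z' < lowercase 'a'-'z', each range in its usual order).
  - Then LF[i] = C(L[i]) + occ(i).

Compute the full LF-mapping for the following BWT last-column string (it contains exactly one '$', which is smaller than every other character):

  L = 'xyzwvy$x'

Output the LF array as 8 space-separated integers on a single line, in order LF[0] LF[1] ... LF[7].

Answer: 3 5 7 2 1 6 0 4

Derivation:
Char counts: '$':1, 'v':1, 'w':1, 'x':2, 'y':2, 'z':1
C (first-col start): C('$')=0, C('v')=1, C('w')=2, C('x')=3, C('y')=5, C('z')=7
L[0]='x': occ=0, LF[0]=C('x')+0=3+0=3
L[1]='y': occ=0, LF[1]=C('y')+0=5+0=5
L[2]='z': occ=0, LF[2]=C('z')+0=7+0=7
L[3]='w': occ=0, LF[3]=C('w')+0=2+0=2
L[4]='v': occ=0, LF[4]=C('v')+0=1+0=1
L[5]='y': occ=1, LF[5]=C('y')+1=5+1=6
L[6]='$': occ=0, LF[6]=C('$')+0=0+0=0
L[7]='x': occ=1, LF[7]=C('x')+1=3+1=4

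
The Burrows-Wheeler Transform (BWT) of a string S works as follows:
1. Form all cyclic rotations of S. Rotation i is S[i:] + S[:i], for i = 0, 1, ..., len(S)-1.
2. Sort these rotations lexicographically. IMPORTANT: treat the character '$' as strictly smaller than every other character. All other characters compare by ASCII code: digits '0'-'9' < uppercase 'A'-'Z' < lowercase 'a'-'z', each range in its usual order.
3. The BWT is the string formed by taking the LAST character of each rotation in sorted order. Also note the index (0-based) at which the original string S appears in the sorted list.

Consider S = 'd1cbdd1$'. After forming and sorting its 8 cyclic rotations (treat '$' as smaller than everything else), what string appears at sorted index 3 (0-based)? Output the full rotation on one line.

Answer: bdd1$d1c

Derivation:
All 8 rotations (rotation i = S[i:]+S[:i]):
  rot[0] = d1cbdd1$
  rot[1] = 1cbdd1$d
  rot[2] = cbdd1$d1
  rot[3] = bdd1$d1c
  rot[4] = dd1$d1cb
  rot[5] = d1$d1cbd
  rot[6] = 1$d1cbdd
  rot[7] = $d1cbdd1
Sorted (with $ < everything):
  sorted[0] = $d1cbdd1
  sorted[1] = 1$d1cbdd
  sorted[2] = 1cbdd1$d
  sorted[3] = bdd1$d1c
  sorted[4] = cbdd1$d1
  sorted[5] = d1$d1cbd
  sorted[6] = d1cbdd1$
  sorted[7] = dd1$d1cb
sorted[3] = bdd1$d1c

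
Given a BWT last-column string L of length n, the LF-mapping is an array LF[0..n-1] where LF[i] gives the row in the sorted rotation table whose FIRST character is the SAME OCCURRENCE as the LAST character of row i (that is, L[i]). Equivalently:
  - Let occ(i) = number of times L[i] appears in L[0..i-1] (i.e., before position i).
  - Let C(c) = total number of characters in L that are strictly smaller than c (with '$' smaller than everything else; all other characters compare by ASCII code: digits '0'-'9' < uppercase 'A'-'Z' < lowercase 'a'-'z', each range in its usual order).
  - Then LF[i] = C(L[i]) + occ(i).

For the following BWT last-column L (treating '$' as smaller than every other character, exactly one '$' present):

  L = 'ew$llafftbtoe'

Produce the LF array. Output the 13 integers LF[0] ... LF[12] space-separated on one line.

Char counts: '$':1, 'a':1, 'b':1, 'e':2, 'f':2, 'l':2, 'o':1, 't':2, 'w':1
C (first-col start): C('$')=0, C('a')=1, C('b')=2, C('e')=3, C('f')=5, C('l')=7, C('o')=9, C('t')=10, C('w')=12
L[0]='e': occ=0, LF[0]=C('e')+0=3+0=3
L[1]='w': occ=0, LF[1]=C('w')+0=12+0=12
L[2]='$': occ=0, LF[2]=C('$')+0=0+0=0
L[3]='l': occ=0, LF[3]=C('l')+0=7+0=7
L[4]='l': occ=1, LF[4]=C('l')+1=7+1=8
L[5]='a': occ=0, LF[5]=C('a')+0=1+0=1
L[6]='f': occ=0, LF[6]=C('f')+0=5+0=5
L[7]='f': occ=1, LF[7]=C('f')+1=5+1=6
L[8]='t': occ=0, LF[8]=C('t')+0=10+0=10
L[9]='b': occ=0, LF[9]=C('b')+0=2+0=2
L[10]='t': occ=1, LF[10]=C('t')+1=10+1=11
L[11]='o': occ=0, LF[11]=C('o')+0=9+0=9
L[12]='e': occ=1, LF[12]=C('e')+1=3+1=4

Answer: 3 12 0 7 8 1 5 6 10 2 11 9 4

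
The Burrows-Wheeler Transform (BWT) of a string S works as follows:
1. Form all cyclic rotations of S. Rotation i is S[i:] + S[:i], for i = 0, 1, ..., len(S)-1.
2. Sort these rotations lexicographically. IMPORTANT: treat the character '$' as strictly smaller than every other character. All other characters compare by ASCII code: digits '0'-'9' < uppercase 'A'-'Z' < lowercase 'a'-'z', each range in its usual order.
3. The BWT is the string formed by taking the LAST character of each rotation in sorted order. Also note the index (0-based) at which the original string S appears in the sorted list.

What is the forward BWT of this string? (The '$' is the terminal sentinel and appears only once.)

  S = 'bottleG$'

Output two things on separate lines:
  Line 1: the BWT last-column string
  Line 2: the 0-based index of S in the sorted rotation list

All 8 rotations (rotation i = S[i:]+S[:i]):
  rot[0] = bottleG$
  rot[1] = ottleG$b
  rot[2] = ttleG$bo
  rot[3] = tleG$bot
  rot[4] = leG$bott
  rot[5] = eG$bottl
  rot[6] = G$bottle
  rot[7] = $bottleG
Sorted (with $ < everything):
  sorted[0] = $bottleG  (last char: 'G')
  sorted[1] = G$bottle  (last char: 'e')
  sorted[2] = bottleG$  (last char: '$')
  sorted[3] = eG$bottl  (last char: 'l')
  sorted[4] = leG$bott  (last char: 't')
  sorted[5] = ottleG$b  (last char: 'b')
  sorted[6] = tleG$bot  (last char: 't')
  sorted[7] = ttleG$bo  (last char: 'o')
Last column: Ge$ltbto
Original string S is at sorted index 2

Answer: Ge$ltbto
2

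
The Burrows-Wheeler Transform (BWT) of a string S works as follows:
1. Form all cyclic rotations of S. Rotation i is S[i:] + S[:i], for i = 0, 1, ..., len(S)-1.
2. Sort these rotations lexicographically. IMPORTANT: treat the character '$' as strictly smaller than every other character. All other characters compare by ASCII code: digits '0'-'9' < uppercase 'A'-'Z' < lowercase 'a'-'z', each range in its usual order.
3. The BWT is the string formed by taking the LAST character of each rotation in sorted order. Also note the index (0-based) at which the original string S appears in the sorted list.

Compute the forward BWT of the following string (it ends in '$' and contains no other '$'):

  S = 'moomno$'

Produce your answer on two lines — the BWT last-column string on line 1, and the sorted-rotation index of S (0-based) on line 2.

All 7 rotations (rotation i = S[i:]+S[:i]):
  rot[0] = moomno$
  rot[1] = oomno$m
  rot[2] = omno$mo
  rot[3] = mno$moo
  rot[4] = no$moom
  rot[5] = o$moomn
  rot[6] = $moomno
Sorted (with $ < everything):
  sorted[0] = $moomno  (last char: 'o')
  sorted[1] = mno$moo  (last char: 'o')
  sorted[2] = moomno$  (last char: '$')
  sorted[3] = no$moom  (last char: 'm')
  sorted[4] = o$moomn  (last char: 'n')
  sorted[5] = omno$mo  (last char: 'o')
  sorted[6] = oomno$m  (last char: 'm')
Last column: oo$mnom
Original string S is at sorted index 2

Answer: oo$mnom
2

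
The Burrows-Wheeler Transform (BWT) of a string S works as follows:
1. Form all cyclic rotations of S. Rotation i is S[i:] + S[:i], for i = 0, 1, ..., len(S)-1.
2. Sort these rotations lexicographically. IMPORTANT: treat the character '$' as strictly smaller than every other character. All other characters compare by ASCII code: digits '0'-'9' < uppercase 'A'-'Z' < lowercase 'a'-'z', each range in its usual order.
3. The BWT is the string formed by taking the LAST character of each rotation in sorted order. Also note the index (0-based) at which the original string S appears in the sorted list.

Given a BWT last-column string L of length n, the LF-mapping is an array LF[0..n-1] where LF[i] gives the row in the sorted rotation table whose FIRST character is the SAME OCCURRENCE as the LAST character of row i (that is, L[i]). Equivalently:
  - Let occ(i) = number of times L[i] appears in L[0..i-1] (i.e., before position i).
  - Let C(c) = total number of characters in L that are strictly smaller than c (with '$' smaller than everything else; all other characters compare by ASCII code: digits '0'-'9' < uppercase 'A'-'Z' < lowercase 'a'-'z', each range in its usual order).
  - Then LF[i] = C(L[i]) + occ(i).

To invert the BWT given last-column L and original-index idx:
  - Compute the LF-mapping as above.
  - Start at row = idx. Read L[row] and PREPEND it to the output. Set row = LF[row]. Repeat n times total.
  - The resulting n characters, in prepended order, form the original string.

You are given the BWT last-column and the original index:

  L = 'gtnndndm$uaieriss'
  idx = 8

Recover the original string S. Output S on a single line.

Answer: misunderstanding$

Derivation:
LF mapping: 5 15 9 10 2 11 3 8 0 16 1 6 4 12 7 13 14
Walk LF starting at row 8, prepending L[row]:
  step 1: row=8, L[8]='$', prepend. Next row=LF[8]=0
  step 2: row=0, L[0]='g', prepend. Next row=LF[0]=5
  step 3: row=5, L[5]='n', prepend. Next row=LF[5]=11
  step 4: row=11, L[11]='i', prepend. Next row=LF[11]=6
  step 5: row=6, L[6]='d', prepend. Next row=LF[6]=3
  step 6: row=3, L[3]='n', prepend. Next row=LF[3]=10
  step 7: row=10, L[10]='a', prepend. Next row=LF[10]=1
  step 8: row=1, L[1]='t', prepend. Next row=LF[1]=15
  step 9: row=15, L[15]='s', prepend. Next row=LF[15]=13
  step 10: row=13, L[13]='r', prepend. Next row=LF[13]=12
  step 11: row=12, L[12]='e', prepend. Next row=LF[12]=4
  step 12: row=4, L[4]='d', prepend. Next row=LF[4]=2
  step 13: row=2, L[2]='n', prepend. Next row=LF[2]=9
  step 14: row=9, L[9]='u', prepend. Next row=LF[9]=16
  step 15: row=16, L[16]='s', prepend. Next row=LF[16]=14
  step 16: row=14, L[14]='i', prepend. Next row=LF[14]=7
  step 17: row=7, L[7]='m', prepend. Next row=LF[7]=8
Reversed output: misunderstanding$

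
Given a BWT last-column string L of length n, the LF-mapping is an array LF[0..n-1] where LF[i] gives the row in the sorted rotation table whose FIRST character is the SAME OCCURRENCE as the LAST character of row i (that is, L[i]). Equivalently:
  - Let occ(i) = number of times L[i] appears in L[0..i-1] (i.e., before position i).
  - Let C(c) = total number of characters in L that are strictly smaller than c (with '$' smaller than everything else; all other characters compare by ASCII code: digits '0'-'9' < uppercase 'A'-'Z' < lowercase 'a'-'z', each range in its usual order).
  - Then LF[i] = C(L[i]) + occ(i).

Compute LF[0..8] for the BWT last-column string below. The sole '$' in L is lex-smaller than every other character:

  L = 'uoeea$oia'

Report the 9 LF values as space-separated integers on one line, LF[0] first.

Char counts: '$':1, 'a':2, 'e':2, 'i':1, 'o':2, 'u':1
C (first-col start): C('$')=0, C('a')=1, C('e')=3, C('i')=5, C('o')=6, C('u')=8
L[0]='u': occ=0, LF[0]=C('u')+0=8+0=8
L[1]='o': occ=0, LF[1]=C('o')+0=6+0=6
L[2]='e': occ=0, LF[2]=C('e')+0=3+0=3
L[3]='e': occ=1, LF[3]=C('e')+1=3+1=4
L[4]='a': occ=0, LF[4]=C('a')+0=1+0=1
L[5]='$': occ=0, LF[5]=C('$')+0=0+0=0
L[6]='o': occ=1, LF[6]=C('o')+1=6+1=7
L[7]='i': occ=0, LF[7]=C('i')+0=5+0=5
L[8]='a': occ=1, LF[8]=C('a')+1=1+1=2

Answer: 8 6 3 4 1 0 7 5 2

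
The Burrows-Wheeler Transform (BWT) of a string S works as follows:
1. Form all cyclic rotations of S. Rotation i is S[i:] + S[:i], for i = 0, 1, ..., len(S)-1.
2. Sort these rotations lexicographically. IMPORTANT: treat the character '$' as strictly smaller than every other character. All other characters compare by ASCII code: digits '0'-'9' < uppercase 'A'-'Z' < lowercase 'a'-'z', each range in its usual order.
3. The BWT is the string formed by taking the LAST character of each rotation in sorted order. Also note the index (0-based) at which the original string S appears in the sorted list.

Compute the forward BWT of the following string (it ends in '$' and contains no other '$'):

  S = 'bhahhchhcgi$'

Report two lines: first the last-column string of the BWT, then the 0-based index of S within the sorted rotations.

All 12 rotations (rotation i = S[i:]+S[:i]):
  rot[0] = bhahhchhcgi$
  rot[1] = hahhchhcgi$b
  rot[2] = ahhchhcgi$bh
  rot[3] = hhchhcgi$bha
  rot[4] = hchhcgi$bhah
  rot[5] = chhcgi$bhahh
  rot[6] = hhcgi$bhahhc
  rot[7] = hcgi$bhahhch
  rot[8] = cgi$bhahhchh
  rot[9] = gi$bhahhchhc
  rot[10] = i$bhahhchhcg
  rot[11] = $bhahhchhcgi
Sorted (with $ < everything):
  sorted[0] = $bhahhchhcgi  (last char: 'i')
  sorted[1] = ahhchhcgi$bh  (last char: 'h')
  sorted[2] = bhahhchhcgi$  (last char: '$')
  sorted[3] = cgi$bhahhchh  (last char: 'h')
  sorted[4] = chhcgi$bhahh  (last char: 'h')
  sorted[5] = gi$bhahhchhc  (last char: 'c')
  sorted[6] = hahhchhcgi$b  (last char: 'b')
  sorted[7] = hcgi$bhahhch  (last char: 'h')
  sorted[8] = hchhcgi$bhah  (last char: 'h')
  sorted[9] = hhcgi$bhahhc  (last char: 'c')
  sorted[10] = hhchhcgi$bha  (last char: 'a')
  sorted[11] = i$bhahhchhcg  (last char: 'g')
Last column: ih$hhcbhhcag
Original string S is at sorted index 2

Answer: ih$hhcbhhcag
2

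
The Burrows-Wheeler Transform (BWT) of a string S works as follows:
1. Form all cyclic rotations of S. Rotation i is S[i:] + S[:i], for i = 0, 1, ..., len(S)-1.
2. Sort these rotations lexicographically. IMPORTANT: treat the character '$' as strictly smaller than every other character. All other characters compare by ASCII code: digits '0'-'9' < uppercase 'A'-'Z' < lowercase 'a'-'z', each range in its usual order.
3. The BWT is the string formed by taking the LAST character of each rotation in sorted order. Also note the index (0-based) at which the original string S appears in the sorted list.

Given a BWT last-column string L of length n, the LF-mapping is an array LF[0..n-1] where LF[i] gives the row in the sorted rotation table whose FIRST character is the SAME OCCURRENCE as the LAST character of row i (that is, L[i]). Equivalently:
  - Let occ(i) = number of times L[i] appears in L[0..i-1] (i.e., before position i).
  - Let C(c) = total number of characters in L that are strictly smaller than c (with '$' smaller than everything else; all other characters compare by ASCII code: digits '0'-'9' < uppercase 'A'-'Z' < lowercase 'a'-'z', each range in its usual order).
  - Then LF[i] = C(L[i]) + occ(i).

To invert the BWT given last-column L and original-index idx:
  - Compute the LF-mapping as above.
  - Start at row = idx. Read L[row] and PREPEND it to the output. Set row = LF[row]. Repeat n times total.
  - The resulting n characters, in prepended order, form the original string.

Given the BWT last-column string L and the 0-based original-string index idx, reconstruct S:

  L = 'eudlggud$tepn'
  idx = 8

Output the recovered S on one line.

LF mapping: 3 11 1 7 5 6 12 2 0 10 4 9 8
Walk LF starting at row 8, prepending L[row]:
  step 1: row=8, L[8]='$', prepend. Next row=LF[8]=0
  step 2: row=0, L[0]='e', prepend. Next row=LF[0]=3
  step 3: row=3, L[3]='l', prepend. Next row=LF[3]=7
  step 4: row=7, L[7]='d', prepend. Next row=LF[7]=2
  step 5: row=2, L[2]='d', prepend. Next row=LF[2]=1
  step 6: row=1, L[1]='u', prepend. Next row=LF[1]=11
  step 7: row=11, L[11]='p', prepend. Next row=LF[11]=9
  step 8: row=9, L[9]='t', prepend. Next row=LF[9]=10
  step 9: row=10, L[10]='e', prepend. Next row=LF[10]=4
  step 10: row=4, L[4]='g', prepend. Next row=LF[4]=5
  step 11: row=5, L[5]='g', prepend. Next row=LF[5]=6
  step 12: row=6, L[6]='u', prepend. Next row=LF[6]=12
  step 13: row=12, L[12]='n', prepend. Next row=LF[12]=8
Reversed output: nuggetpuddle$

Answer: nuggetpuddle$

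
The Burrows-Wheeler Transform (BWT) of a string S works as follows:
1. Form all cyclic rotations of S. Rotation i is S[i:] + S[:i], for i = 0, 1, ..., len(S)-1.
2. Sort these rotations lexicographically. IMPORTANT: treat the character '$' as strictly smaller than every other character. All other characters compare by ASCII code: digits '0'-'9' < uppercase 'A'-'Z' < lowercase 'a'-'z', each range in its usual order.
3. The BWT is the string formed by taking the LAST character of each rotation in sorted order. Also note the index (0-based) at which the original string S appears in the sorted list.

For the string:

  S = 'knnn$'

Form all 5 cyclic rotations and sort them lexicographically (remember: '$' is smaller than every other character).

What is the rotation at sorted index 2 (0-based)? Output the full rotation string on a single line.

Answer: n$knn

Derivation:
All 5 rotations (rotation i = S[i:]+S[:i]):
  rot[0] = knnn$
  rot[1] = nnn$k
  rot[2] = nn$kn
  rot[3] = n$knn
  rot[4] = $knnn
Sorted (with $ < everything):
  sorted[0] = $knnn
  sorted[1] = knnn$
  sorted[2] = n$knn
  sorted[3] = nn$kn
  sorted[4] = nnn$k
sorted[2] = n$knn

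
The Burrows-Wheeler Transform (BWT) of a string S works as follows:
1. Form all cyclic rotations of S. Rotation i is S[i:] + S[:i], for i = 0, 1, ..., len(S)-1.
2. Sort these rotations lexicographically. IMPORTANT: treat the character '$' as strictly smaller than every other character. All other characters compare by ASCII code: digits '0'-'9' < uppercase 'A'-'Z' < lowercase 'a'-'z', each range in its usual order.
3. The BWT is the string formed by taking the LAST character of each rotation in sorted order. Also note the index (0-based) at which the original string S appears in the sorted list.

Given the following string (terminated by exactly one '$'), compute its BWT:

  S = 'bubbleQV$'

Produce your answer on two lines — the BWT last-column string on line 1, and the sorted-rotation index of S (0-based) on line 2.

Answer: VeQub$lbb
5

Derivation:
All 9 rotations (rotation i = S[i:]+S[:i]):
  rot[0] = bubbleQV$
  rot[1] = ubbleQV$b
  rot[2] = bbleQV$bu
  rot[3] = bleQV$bub
  rot[4] = leQV$bubb
  rot[5] = eQV$bubbl
  rot[6] = QV$bubble
  rot[7] = V$bubbleQ
  rot[8] = $bubbleQV
Sorted (with $ < everything):
  sorted[0] = $bubbleQV  (last char: 'V')
  sorted[1] = QV$bubble  (last char: 'e')
  sorted[2] = V$bubbleQ  (last char: 'Q')
  sorted[3] = bbleQV$bu  (last char: 'u')
  sorted[4] = bleQV$bub  (last char: 'b')
  sorted[5] = bubbleQV$  (last char: '$')
  sorted[6] = eQV$bubbl  (last char: 'l')
  sorted[7] = leQV$bubb  (last char: 'b')
  sorted[8] = ubbleQV$b  (last char: 'b')
Last column: VeQub$lbb
Original string S is at sorted index 5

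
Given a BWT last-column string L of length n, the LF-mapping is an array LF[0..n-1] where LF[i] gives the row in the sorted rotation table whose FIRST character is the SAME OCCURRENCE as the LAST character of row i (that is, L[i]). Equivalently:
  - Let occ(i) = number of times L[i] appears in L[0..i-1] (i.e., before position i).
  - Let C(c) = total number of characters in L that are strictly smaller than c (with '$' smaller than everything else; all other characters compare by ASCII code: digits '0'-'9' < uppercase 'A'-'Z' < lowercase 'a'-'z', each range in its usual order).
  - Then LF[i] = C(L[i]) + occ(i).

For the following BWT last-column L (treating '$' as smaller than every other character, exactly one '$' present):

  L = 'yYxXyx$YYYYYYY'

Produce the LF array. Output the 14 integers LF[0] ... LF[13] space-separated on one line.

Answer: 12 2 10 1 13 11 0 3 4 5 6 7 8 9

Derivation:
Char counts: '$':1, 'X':1, 'Y':8, 'x':2, 'y':2
C (first-col start): C('$')=0, C('X')=1, C('Y')=2, C('x')=10, C('y')=12
L[0]='y': occ=0, LF[0]=C('y')+0=12+0=12
L[1]='Y': occ=0, LF[1]=C('Y')+0=2+0=2
L[2]='x': occ=0, LF[2]=C('x')+0=10+0=10
L[3]='X': occ=0, LF[3]=C('X')+0=1+0=1
L[4]='y': occ=1, LF[4]=C('y')+1=12+1=13
L[5]='x': occ=1, LF[5]=C('x')+1=10+1=11
L[6]='$': occ=0, LF[6]=C('$')+0=0+0=0
L[7]='Y': occ=1, LF[7]=C('Y')+1=2+1=3
L[8]='Y': occ=2, LF[8]=C('Y')+2=2+2=4
L[9]='Y': occ=3, LF[9]=C('Y')+3=2+3=5
L[10]='Y': occ=4, LF[10]=C('Y')+4=2+4=6
L[11]='Y': occ=5, LF[11]=C('Y')+5=2+5=7
L[12]='Y': occ=6, LF[12]=C('Y')+6=2+6=8
L[13]='Y': occ=7, LF[13]=C('Y')+7=2+7=9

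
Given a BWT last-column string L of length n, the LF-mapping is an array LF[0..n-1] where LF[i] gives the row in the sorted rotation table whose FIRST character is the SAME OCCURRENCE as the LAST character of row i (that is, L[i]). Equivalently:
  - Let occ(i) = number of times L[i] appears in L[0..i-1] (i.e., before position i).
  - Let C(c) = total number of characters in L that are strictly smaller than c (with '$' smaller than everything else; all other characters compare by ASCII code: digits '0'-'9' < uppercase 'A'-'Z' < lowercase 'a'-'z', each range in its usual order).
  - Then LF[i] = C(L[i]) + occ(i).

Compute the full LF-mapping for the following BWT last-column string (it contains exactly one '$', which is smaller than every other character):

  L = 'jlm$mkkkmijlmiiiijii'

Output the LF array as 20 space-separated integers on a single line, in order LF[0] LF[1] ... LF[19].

Answer: 8 14 16 0 17 11 12 13 18 1 9 15 19 2 3 4 5 10 6 7

Derivation:
Char counts: '$':1, 'i':7, 'j':3, 'k':3, 'l':2, 'm':4
C (first-col start): C('$')=0, C('i')=1, C('j')=8, C('k')=11, C('l')=14, C('m')=16
L[0]='j': occ=0, LF[0]=C('j')+0=8+0=8
L[1]='l': occ=0, LF[1]=C('l')+0=14+0=14
L[2]='m': occ=0, LF[2]=C('m')+0=16+0=16
L[3]='$': occ=0, LF[3]=C('$')+0=0+0=0
L[4]='m': occ=1, LF[4]=C('m')+1=16+1=17
L[5]='k': occ=0, LF[5]=C('k')+0=11+0=11
L[6]='k': occ=1, LF[6]=C('k')+1=11+1=12
L[7]='k': occ=2, LF[7]=C('k')+2=11+2=13
L[8]='m': occ=2, LF[8]=C('m')+2=16+2=18
L[9]='i': occ=0, LF[9]=C('i')+0=1+0=1
L[10]='j': occ=1, LF[10]=C('j')+1=8+1=9
L[11]='l': occ=1, LF[11]=C('l')+1=14+1=15
L[12]='m': occ=3, LF[12]=C('m')+3=16+3=19
L[13]='i': occ=1, LF[13]=C('i')+1=1+1=2
L[14]='i': occ=2, LF[14]=C('i')+2=1+2=3
L[15]='i': occ=3, LF[15]=C('i')+3=1+3=4
L[16]='i': occ=4, LF[16]=C('i')+4=1+4=5
L[17]='j': occ=2, LF[17]=C('j')+2=8+2=10
L[18]='i': occ=5, LF[18]=C('i')+5=1+5=6
L[19]='i': occ=6, LF[19]=C('i')+6=1+6=7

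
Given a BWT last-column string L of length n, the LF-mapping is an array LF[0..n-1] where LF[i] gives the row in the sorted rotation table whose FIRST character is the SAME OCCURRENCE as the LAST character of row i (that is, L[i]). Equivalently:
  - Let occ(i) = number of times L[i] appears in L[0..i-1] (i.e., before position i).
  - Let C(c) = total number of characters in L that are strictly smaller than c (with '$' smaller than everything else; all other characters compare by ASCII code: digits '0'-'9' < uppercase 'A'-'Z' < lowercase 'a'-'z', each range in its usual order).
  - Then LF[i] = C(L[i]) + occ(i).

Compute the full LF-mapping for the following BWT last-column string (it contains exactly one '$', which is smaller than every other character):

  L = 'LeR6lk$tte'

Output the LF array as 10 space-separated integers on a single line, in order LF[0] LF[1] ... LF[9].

Char counts: '$':1, '6':1, 'L':1, 'R':1, 'e':2, 'k':1, 'l':1, 't':2
C (first-col start): C('$')=0, C('6')=1, C('L')=2, C('R')=3, C('e')=4, C('k')=6, C('l')=7, C('t')=8
L[0]='L': occ=0, LF[0]=C('L')+0=2+0=2
L[1]='e': occ=0, LF[1]=C('e')+0=4+0=4
L[2]='R': occ=0, LF[2]=C('R')+0=3+0=3
L[3]='6': occ=0, LF[3]=C('6')+0=1+0=1
L[4]='l': occ=0, LF[4]=C('l')+0=7+0=7
L[5]='k': occ=0, LF[5]=C('k')+0=6+0=6
L[6]='$': occ=0, LF[6]=C('$')+0=0+0=0
L[7]='t': occ=0, LF[7]=C('t')+0=8+0=8
L[8]='t': occ=1, LF[8]=C('t')+1=8+1=9
L[9]='e': occ=1, LF[9]=C('e')+1=4+1=5

Answer: 2 4 3 1 7 6 0 8 9 5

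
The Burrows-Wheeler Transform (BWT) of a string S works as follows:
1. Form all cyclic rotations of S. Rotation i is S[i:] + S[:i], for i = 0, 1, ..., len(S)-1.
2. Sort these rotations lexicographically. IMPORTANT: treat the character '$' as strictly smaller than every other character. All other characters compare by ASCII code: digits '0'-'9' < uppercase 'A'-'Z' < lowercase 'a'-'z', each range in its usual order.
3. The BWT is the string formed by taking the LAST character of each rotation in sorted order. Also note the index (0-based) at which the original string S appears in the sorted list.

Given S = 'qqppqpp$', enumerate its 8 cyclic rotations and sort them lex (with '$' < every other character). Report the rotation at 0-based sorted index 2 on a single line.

All 8 rotations (rotation i = S[i:]+S[:i]):
  rot[0] = qqppqpp$
  rot[1] = qppqpp$q
  rot[2] = ppqpp$qq
  rot[3] = pqpp$qqp
  rot[4] = qpp$qqpp
  rot[5] = pp$qqppq
  rot[6] = p$qqppqp
  rot[7] = $qqppqpp
Sorted (with $ < everything):
  sorted[0] = $qqppqpp
  sorted[1] = p$qqppqp
  sorted[2] = pp$qqppq
  sorted[3] = ppqpp$qq
  sorted[4] = pqpp$qqp
  sorted[5] = qpp$qqpp
  sorted[6] = qppqpp$q
  sorted[7] = qqppqpp$
sorted[2] = pp$qqppq

Answer: pp$qqppq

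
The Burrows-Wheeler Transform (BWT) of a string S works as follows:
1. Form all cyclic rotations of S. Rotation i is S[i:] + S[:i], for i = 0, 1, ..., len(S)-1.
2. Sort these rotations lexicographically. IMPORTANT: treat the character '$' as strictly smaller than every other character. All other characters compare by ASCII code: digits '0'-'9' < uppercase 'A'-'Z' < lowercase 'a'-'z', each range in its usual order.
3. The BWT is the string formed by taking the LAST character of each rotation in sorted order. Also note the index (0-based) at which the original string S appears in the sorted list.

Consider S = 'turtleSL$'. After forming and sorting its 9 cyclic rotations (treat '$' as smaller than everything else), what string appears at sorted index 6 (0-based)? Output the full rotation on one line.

Answer: tleSL$tur

Derivation:
All 9 rotations (rotation i = S[i:]+S[:i]):
  rot[0] = turtleSL$
  rot[1] = urtleSL$t
  rot[2] = rtleSL$tu
  rot[3] = tleSL$tur
  rot[4] = leSL$turt
  rot[5] = eSL$turtl
  rot[6] = SL$turtle
  rot[7] = L$turtleS
  rot[8] = $turtleSL
Sorted (with $ < everything):
  sorted[0] = $turtleSL
  sorted[1] = L$turtleS
  sorted[2] = SL$turtle
  sorted[3] = eSL$turtl
  sorted[4] = leSL$turt
  sorted[5] = rtleSL$tu
  sorted[6] = tleSL$tur
  sorted[7] = turtleSL$
  sorted[8] = urtleSL$t
sorted[6] = tleSL$tur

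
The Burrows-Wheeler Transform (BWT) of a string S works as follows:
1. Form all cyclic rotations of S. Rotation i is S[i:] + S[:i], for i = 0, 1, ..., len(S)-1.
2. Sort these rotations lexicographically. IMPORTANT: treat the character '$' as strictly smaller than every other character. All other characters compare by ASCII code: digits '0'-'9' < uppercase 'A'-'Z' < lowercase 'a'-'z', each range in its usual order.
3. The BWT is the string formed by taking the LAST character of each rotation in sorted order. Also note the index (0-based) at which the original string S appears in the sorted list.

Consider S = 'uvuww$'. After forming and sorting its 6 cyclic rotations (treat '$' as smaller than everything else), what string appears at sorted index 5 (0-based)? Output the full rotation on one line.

All 6 rotations (rotation i = S[i:]+S[:i]):
  rot[0] = uvuww$
  rot[1] = vuww$u
  rot[2] = uww$uv
  rot[3] = ww$uvu
  rot[4] = w$uvuw
  rot[5] = $uvuww
Sorted (with $ < everything):
  sorted[0] = $uvuww
  sorted[1] = uvuww$
  sorted[2] = uww$uv
  sorted[3] = vuww$u
  sorted[4] = w$uvuw
  sorted[5] = ww$uvu
sorted[5] = ww$uvu

Answer: ww$uvu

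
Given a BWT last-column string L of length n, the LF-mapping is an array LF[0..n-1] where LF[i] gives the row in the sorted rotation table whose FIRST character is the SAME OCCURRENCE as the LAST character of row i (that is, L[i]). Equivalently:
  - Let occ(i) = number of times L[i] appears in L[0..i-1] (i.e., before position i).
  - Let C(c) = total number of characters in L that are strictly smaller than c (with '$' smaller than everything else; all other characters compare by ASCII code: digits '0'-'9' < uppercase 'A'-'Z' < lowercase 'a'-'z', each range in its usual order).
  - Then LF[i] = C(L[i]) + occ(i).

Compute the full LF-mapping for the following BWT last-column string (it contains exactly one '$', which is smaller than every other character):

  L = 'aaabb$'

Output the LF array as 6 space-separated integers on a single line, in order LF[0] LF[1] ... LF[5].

Answer: 1 2 3 4 5 0

Derivation:
Char counts: '$':1, 'a':3, 'b':2
C (first-col start): C('$')=0, C('a')=1, C('b')=4
L[0]='a': occ=0, LF[0]=C('a')+0=1+0=1
L[1]='a': occ=1, LF[1]=C('a')+1=1+1=2
L[2]='a': occ=2, LF[2]=C('a')+2=1+2=3
L[3]='b': occ=0, LF[3]=C('b')+0=4+0=4
L[4]='b': occ=1, LF[4]=C('b')+1=4+1=5
L[5]='$': occ=0, LF[5]=C('$')+0=0+0=0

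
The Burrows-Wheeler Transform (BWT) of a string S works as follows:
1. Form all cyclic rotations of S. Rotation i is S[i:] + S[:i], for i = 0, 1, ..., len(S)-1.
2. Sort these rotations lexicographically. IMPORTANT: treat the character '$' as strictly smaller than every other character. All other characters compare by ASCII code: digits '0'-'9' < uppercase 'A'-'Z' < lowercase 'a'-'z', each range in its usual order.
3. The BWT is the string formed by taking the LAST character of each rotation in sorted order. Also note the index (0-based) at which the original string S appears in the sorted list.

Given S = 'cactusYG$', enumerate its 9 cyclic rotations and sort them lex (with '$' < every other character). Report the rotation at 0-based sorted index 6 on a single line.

Answer: sYG$cactu

Derivation:
All 9 rotations (rotation i = S[i:]+S[:i]):
  rot[0] = cactusYG$
  rot[1] = actusYG$c
  rot[2] = ctusYG$ca
  rot[3] = tusYG$cac
  rot[4] = usYG$cact
  rot[5] = sYG$cactu
  rot[6] = YG$cactus
  rot[7] = G$cactusY
  rot[8] = $cactusYG
Sorted (with $ < everything):
  sorted[0] = $cactusYG
  sorted[1] = G$cactusY
  sorted[2] = YG$cactus
  sorted[3] = actusYG$c
  sorted[4] = cactusYG$
  sorted[5] = ctusYG$ca
  sorted[6] = sYG$cactu
  sorted[7] = tusYG$cac
  sorted[8] = usYG$cact
sorted[6] = sYG$cactu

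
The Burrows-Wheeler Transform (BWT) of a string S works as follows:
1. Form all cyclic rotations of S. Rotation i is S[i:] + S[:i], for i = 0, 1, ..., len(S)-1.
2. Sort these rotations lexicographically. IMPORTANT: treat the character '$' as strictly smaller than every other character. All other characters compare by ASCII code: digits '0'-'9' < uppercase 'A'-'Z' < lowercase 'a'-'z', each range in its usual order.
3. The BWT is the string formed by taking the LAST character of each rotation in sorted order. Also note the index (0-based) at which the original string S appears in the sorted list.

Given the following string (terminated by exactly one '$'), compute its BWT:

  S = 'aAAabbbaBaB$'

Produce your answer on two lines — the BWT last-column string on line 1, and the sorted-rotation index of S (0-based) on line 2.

All 12 rotations (rotation i = S[i:]+S[:i]):
  rot[0] = aAAabbbaBaB$
  rot[1] = AAabbbaBaB$a
  rot[2] = AabbbaBaB$aA
  rot[3] = abbbaBaB$aAA
  rot[4] = bbbaBaB$aAAa
  rot[5] = bbaBaB$aAAab
  rot[6] = baBaB$aAAabb
  rot[7] = aBaB$aAAabbb
  rot[8] = BaB$aAAabbba
  rot[9] = aB$aAAabbbaB
  rot[10] = B$aAAabbbaBa
  rot[11] = $aAAabbbaBaB
Sorted (with $ < everything):
  sorted[0] = $aAAabbbaBaB  (last char: 'B')
  sorted[1] = AAabbbaBaB$a  (last char: 'a')
  sorted[2] = AabbbaBaB$aA  (last char: 'A')
  sorted[3] = B$aAAabbbaBa  (last char: 'a')
  sorted[4] = BaB$aAAabbba  (last char: 'a')
  sorted[5] = aAAabbbaBaB$  (last char: '$')
  sorted[6] = aB$aAAabbbaB  (last char: 'B')
  sorted[7] = aBaB$aAAabbb  (last char: 'b')
  sorted[8] = abbbaBaB$aAA  (last char: 'A')
  sorted[9] = baBaB$aAAabb  (last char: 'b')
  sorted[10] = bbaBaB$aAAab  (last char: 'b')
  sorted[11] = bbbaBaB$aAAa  (last char: 'a')
Last column: BaAaa$BbAbba
Original string S is at sorted index 5

Answer: BaAaa$BbAbba
5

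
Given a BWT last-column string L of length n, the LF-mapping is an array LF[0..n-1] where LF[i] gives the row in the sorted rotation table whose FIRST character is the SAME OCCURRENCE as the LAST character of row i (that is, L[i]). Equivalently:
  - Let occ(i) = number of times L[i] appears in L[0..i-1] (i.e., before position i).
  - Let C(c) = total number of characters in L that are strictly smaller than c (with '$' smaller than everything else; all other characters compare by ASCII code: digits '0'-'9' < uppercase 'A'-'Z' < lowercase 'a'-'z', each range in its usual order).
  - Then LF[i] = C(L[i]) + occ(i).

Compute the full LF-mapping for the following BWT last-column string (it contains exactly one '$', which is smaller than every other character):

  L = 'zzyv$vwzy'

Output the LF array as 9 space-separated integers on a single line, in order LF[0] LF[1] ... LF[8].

Char counts: '$':1, 'v':2, 'w':1, 'y':2, 'z':3
C (first-col start): C('$')=0, C('v')=1, C('w')=3, C('y')=4, C('z')=6
L[0]='z': occ=0, LF[0]=C('z')+0=6+0=6
L[1]='z': occ=1, LF[1]=C('z')+1=6+1=7
L[2]='y': occ=0, LF[2]=C('y')+0=4+0=4
L[3]='v': occ=0, LF[3]=C('v')+0=1+0=1
L[4]='$': occ=0, LF[4]=C('$')+0=0+0=0
L[5]='v': occ=1, LF[5]=C('v')+1=1+1=2
L[6]='w': occ=0, LF[6]=C('w')+0=3+0=3
L[7]='z': occ=2, LF[7]=C('z')+2=6+2=8
L[8]='y': occ=1, LF[8]=C('y')+1=4+1=5

Answer: 6 7 4 1 0 2 3 8 5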